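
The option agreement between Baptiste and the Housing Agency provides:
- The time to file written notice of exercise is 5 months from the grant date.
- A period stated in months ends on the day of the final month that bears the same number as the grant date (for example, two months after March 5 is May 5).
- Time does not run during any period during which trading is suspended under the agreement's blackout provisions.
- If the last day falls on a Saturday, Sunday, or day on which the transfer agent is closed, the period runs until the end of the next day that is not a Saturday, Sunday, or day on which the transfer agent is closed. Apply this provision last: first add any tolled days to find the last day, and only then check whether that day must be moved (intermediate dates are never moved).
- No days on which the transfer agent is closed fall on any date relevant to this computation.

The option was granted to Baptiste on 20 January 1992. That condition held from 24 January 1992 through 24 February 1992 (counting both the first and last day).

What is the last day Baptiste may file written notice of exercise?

July 22, 1992

5 months after 20 January 1992 is June 20, 1992.
From January 24, 1992 through February 24, 1992 inclusive is 32 days; tolling adds 32 days: June 20, 1992 + 32 days = July 22, 1992.
July 22, 1992 is a Wednesday and not a day on which the transfer agent is closed, so no extension applies.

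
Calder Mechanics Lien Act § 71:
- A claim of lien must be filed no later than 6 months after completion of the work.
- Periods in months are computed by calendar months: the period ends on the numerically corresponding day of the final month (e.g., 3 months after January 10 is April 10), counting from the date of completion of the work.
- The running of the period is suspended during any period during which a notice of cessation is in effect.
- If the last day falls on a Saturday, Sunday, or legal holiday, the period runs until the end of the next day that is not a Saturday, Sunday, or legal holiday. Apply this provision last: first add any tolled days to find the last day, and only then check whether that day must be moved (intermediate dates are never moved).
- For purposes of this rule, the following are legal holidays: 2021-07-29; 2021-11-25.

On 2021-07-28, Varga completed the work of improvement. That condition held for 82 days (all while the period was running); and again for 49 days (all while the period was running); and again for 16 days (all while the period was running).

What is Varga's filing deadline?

6 months after 2021-07-28 is January 28, 2022.
Tolling adds 82 days: January 28, 2022 + 82 days = April 20, 2022.
Tolling adds 49 days: April 20, 2022 + 49 days = June 8, 2022.
Tolling adds 16 days: June 8, 2022 + 16 days = June 24, 2022.
June 24, 2022 is a Friday and not a legal holiday, so no extension applies.

June 24, 2022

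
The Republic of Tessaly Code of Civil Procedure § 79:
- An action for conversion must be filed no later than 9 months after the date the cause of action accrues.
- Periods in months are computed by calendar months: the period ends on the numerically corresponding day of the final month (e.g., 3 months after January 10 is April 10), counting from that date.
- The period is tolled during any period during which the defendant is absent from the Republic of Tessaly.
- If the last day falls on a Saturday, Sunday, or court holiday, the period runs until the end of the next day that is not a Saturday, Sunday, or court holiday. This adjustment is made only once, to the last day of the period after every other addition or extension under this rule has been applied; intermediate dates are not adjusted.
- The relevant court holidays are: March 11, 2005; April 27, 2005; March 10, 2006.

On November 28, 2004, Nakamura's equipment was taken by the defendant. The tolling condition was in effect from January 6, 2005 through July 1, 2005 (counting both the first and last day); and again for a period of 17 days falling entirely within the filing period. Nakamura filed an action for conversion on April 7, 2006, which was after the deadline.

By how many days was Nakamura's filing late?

25 days

9 months after November 28, 2004 is August 28, 2005.
From January 6, 2005 through July 1, 2005 inclusive is 177 days; tolling adds 177 days: August 28, 2005 + 177 days = February 21, 2006.
Tolling adds 17 days: February 21, 2006 + 17 days = March 10, 2006.
March 10, 2006 is a listed holiday; March 11, 2006 is Saturday; March 12, 2006 is Sunday. The next qualifying day is March 13, 2006.
The deadline is March 13, 2006; from March 13, 2006 to April 7, 2006 is 25 days.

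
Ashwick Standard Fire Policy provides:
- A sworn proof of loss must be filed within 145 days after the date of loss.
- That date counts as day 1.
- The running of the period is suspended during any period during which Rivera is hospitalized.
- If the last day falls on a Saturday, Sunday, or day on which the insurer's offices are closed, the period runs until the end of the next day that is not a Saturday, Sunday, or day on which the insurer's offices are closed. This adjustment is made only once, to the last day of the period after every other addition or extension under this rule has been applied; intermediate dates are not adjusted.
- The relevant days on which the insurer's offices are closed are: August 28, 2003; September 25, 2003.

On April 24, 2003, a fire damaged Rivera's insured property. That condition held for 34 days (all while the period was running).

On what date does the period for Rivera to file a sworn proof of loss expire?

October 20, 2003

Counting April 24, 2003 as day 1, day 145 is September 15, 2003.
Tolling adds 34 days: September 15, 2003 + 34 days = October 19, 2003.
October 19, 2003 is Sunday. The next qualifying day is October 20, 2003.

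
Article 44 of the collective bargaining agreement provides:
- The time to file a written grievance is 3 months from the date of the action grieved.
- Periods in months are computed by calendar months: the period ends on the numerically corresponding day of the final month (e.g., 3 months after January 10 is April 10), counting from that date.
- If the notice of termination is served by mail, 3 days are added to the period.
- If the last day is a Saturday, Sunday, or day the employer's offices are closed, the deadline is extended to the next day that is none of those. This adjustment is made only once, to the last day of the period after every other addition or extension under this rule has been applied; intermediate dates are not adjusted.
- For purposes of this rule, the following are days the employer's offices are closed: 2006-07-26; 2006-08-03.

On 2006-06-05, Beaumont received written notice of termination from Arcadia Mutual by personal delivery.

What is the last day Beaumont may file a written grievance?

September 5, 2006

3 months after 2006-06-05 is September 5, 2006.
Service was not by mail, so no mail extension applies.
September 5, 2006 is a Tuesday and not a day the employer's offices are closed, so no extension applies.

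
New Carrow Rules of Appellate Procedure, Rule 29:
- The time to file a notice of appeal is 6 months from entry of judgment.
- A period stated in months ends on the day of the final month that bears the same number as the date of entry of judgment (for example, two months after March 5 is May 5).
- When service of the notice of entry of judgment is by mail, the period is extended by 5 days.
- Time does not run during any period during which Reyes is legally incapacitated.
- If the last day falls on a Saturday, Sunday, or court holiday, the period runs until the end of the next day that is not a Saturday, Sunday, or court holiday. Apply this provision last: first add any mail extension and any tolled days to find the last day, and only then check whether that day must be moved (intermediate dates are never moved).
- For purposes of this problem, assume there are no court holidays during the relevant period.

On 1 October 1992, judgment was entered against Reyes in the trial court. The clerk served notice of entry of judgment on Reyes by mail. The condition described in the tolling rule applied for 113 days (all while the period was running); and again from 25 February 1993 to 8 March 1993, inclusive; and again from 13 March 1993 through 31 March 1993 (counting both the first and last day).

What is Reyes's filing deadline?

August 30, 1993

6 months after 1 October 1992 is April 1, 1993.
Service was by mail, adding 5 days: April 1, 1993 + 5 days = April 6, 1993.
Tolling adds 113 days: April 6, 1993 + 113 days = July 28, 1993.
From February 25, 1993 through March 8, 1993 inclusive is 12 days; tolling adds 12 days: July 28, 1993 + 12 days = August 9, 1993.
From March 13, 1993 through March 31, 1993 inclusive is 19 days; tolling adds 19 days: August 9, 1993 + 19 days = August 28, 1993.
August 28, 1993 is Saturday; August 29, 1993 is Sunday. The next qualifying day is August 30, 1993.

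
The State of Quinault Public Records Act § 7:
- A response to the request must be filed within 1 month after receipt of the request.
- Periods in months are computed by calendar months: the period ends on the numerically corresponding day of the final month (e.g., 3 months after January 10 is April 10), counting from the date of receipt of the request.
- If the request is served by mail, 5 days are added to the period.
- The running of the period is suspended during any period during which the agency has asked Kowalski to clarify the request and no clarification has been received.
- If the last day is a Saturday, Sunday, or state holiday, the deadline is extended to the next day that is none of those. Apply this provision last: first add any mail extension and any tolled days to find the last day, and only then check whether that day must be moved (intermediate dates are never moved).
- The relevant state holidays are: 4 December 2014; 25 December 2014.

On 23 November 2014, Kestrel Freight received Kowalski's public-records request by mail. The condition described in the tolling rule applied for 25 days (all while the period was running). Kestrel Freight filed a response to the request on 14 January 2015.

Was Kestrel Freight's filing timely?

1 month after 23 November 2014 is December 23, 2014.
Service was by mail, adding 5 days: December 23, 2014 + 5 days = December 28, 2014.
Tolling adds 25 days: December 28, 2014 + 25 days = January 22, 2015.
January 22, 2015 is a Thursday and not a state holiday, so no extension applies.
The deadline is January 22, 2015; the filing on January 14, 2015 is on or before that date.

Yes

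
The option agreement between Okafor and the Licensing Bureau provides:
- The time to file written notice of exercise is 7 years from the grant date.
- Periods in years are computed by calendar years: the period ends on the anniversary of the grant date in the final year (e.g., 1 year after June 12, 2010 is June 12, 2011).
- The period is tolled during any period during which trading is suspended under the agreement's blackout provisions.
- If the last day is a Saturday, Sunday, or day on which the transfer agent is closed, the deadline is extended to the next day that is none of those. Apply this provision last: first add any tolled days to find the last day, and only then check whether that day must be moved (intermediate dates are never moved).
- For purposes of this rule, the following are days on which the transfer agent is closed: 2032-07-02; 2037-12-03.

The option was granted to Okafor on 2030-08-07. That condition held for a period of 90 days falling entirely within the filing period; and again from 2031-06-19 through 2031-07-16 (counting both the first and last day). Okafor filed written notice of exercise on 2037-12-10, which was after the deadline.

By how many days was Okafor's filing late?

6 days

7 years after 2030-08-07 is August 7, 2037.
Tolling adds 90 days: August 7, 2037 + 90 days = November 5, 2037.
From June 19, 2031 through July 16, 2031 inclusive is 28 days; tolling adds 28 days: November 5, 2037 + 28 days = December 3, 2037.
December 3, 2037 is a listed holiday. The next qualifying day is December 4, 2037.
The deadline is December 4, 2037; from December 4, 2037 to December 10, 2037 is 6 days.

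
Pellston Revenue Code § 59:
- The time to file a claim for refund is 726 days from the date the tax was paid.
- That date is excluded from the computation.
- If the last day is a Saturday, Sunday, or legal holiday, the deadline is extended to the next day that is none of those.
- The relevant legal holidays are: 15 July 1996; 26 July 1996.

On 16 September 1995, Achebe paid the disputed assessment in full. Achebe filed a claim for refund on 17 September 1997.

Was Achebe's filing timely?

No

726 days after 16 September 1995 is September 11, 1997.
September 11, 1997 is a Thursday and not a legal holiday, so no extension applies.
The deadline is September 11, 1997; the filing on September 17, 1997 is after that date.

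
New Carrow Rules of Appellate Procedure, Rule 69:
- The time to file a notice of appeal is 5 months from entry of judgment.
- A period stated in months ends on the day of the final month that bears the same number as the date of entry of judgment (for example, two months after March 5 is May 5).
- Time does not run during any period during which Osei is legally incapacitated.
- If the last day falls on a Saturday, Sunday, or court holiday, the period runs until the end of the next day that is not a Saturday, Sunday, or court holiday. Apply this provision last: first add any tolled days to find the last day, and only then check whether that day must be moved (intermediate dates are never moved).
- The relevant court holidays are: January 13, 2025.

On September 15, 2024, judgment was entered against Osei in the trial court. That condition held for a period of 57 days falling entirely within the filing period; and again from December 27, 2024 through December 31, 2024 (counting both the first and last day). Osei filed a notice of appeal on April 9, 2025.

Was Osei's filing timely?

Yes

5 months after September 15, 2024 is February 15, 2025.
Tolling adds 57 days: February 15, 2025 + 57 days = April 13, 2025.
From December 27, 2024 through December 31, 2024 inclusive is 5 days; tolling adds 5 days: April 13, 2025 + 5 days = April 18, 2025.
April 18, 2025 is a Friday and not a court holiday, so no extension applies.
The deadline is April 18, 2025; the filing on April 9, 2025 is on or before that date.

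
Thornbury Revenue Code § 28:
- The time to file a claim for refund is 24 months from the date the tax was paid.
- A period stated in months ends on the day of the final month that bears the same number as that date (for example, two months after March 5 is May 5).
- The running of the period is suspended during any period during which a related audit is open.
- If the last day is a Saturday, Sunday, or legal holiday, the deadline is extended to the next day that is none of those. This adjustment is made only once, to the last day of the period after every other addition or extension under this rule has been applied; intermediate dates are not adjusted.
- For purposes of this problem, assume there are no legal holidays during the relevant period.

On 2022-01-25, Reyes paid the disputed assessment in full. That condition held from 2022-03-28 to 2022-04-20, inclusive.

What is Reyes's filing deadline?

24 months after 2022-01-25 is January 25, 2024.
From March 28, 2022 through April 20, 2022 inclusive is 24 days; tolling adds 24 days: January 25, 2024 + 24 days = February 18, 2024.
February 18, 2024 is Sunday. The next qualifying day is February 19, 2024.

February 19, 2024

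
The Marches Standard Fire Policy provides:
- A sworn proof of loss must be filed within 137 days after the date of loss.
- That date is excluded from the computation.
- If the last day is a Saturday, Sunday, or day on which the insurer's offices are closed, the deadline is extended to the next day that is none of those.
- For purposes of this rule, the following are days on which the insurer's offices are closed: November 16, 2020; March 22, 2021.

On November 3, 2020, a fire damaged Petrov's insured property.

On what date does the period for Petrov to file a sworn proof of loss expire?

March 23, 2021

137 days after November 3, 2020 is March 20, 2021.
March 20, 2021 is Saturday; March 21, 2021 is Sunday; March 22, 2021 is a listed holiday. The next qualifying day is March 23, 2021.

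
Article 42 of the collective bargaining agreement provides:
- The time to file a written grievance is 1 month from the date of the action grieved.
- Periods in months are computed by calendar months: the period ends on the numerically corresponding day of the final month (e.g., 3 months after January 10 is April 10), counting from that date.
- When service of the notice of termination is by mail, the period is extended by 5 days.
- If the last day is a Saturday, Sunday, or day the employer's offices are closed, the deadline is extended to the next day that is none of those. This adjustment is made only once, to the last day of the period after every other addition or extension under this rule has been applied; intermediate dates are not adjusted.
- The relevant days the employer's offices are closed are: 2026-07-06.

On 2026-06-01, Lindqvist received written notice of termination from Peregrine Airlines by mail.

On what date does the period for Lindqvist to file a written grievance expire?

July 7, 2026

1 month after 2026-06-01 is July 1, 2026.
Service was by mail, adding 5 days: July 1, 2026 + 5 days = July 6, 2026.
July 6, 2026 is a listed holiday. The next qualifying day is July 7, 2026.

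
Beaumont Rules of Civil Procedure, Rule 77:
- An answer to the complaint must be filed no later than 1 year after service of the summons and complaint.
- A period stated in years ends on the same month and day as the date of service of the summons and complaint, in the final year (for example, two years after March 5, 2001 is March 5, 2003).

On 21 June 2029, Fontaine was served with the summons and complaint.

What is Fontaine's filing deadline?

June 21, 2030

1 year after 21 June 2029 is June 21, 2030.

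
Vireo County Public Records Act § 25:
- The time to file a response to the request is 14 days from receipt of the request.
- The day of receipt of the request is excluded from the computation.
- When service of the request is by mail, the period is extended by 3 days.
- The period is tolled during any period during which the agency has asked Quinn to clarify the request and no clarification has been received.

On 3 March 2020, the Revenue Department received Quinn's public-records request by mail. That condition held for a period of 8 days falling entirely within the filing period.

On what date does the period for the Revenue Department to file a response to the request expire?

14 days after 3 March 2020 is March 17, 2020.
Service was by mail, adding 3 days: March 17, 2020 + 3 days = March 20, 2020.
Tolling adds 8 days: March 20, 2020 + 8 days = March 28, 2020.

March 28, 2020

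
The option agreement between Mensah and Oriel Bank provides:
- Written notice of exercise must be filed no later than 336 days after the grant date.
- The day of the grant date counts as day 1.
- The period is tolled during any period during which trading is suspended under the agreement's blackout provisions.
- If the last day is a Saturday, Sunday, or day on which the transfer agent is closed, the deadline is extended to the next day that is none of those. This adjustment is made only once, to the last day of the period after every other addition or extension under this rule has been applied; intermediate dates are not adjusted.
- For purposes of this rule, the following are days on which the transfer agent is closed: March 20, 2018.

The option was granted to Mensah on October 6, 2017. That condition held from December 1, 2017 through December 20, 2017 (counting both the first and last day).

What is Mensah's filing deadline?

September 26, 2018

Counting October 6, 2017 as day 1, day 336 is September 6, 2018.
From December 1, 2017 through December 20, 2017 inclusive is 20 days; tolling adds 20 days: September 6, 2018 + 20 days = September 26, 2018.
September 26, 2018 is a Wednesday and not a day on which the transfer agent is closed, so no extension applies.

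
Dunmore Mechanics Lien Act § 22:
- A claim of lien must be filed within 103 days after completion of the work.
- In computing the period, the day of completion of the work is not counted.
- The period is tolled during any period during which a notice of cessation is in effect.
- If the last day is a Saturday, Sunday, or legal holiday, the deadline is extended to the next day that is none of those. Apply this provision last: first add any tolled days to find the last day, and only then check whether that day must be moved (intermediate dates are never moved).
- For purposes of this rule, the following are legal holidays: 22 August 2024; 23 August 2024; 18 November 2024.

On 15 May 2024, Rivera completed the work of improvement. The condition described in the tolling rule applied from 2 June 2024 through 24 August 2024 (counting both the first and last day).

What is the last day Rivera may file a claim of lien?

November 19, 2024

103 days after 15 May 2024 is August 26, 2024.
From June 2, 2024 through August 24, 2024 inclusive is 84 days; tolling adds 84 days: August 26, 2024 + 84 days = November 18, 2024.
November 18, 2024 is a listed holiday. The next qualifying day is November 19, 2024.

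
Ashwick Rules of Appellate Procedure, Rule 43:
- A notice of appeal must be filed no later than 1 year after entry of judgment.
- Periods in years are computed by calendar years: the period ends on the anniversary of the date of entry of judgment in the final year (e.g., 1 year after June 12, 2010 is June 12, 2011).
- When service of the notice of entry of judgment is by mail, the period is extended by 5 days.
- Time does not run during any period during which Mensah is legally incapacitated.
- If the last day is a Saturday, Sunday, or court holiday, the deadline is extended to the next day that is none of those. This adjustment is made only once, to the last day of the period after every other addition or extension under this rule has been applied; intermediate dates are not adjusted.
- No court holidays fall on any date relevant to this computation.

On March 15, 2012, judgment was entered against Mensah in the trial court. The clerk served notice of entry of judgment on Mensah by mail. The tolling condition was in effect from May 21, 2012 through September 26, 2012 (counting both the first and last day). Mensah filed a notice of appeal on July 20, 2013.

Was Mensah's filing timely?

1 year after March 15, 2012 is March 15, 2013.
Service was by mail, adding 5 days: March 15, 2013 + 5 days = March 20, 2013.
From May 21, 2012 through September 26, 2012 inclusive is 129 days; tolling adds 129 days: March 20, 2013 + 129 days = July 27, 2013.
July 27, 2013 is Saturday; July 28, 2013 is Sunday. The next qualifying day is July 29, 2013.
The deadline is July 29, 2013; the filing on July 20, 2013 is on or before that date.

Yes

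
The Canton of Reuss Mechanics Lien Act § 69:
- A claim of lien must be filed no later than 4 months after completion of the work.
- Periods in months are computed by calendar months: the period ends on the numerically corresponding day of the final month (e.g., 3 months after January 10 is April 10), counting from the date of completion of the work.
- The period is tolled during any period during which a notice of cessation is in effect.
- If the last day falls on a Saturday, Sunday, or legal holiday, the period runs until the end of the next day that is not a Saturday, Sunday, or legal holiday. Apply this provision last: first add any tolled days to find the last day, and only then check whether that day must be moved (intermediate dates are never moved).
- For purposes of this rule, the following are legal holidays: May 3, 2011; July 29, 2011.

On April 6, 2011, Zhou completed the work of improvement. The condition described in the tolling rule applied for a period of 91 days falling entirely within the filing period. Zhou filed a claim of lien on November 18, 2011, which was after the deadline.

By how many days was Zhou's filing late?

11 days

4 months after April 6, 2011 is August 6, 2011.
Tolling adds 91 days: August 6, 2011 + 91 days = November 5, 2011.
November 5, 2011 is Saturday; November 6, 2011 is Sunday. The next qualifying day is November 7, 2011.
The deadline is November 7, 2011; from November 7, 2011 to November 18, 2011 is 11 days.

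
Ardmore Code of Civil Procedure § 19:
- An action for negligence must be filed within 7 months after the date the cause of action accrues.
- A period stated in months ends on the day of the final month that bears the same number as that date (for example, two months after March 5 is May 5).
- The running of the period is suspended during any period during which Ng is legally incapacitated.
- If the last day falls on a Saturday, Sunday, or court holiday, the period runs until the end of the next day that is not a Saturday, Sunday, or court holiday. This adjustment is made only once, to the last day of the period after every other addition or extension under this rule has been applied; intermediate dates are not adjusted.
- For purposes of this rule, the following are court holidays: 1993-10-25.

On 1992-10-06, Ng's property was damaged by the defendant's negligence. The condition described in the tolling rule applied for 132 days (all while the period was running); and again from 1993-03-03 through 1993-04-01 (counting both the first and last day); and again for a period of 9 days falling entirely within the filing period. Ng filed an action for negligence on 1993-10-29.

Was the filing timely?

7 months after 1992-10-06 is May 6, 1993.
Tolling adds 132 days: May 6, 1993 + 132 days = September 15, 1993.
From March 3, 1993 through April 1, 1993 inclusive is 30 days; tolling adds 30 days: September 15, 1993 + 30 days = October 15, 1993.
Tolling adds 9 days: October 15, 1993 + 9 days = October 24, 1993.
October 24, 1993 is Sunday; October 25, 1993 is a listed holiday. The next qualifying day is October 26, 1993.
The deadline is October 26, 1993; the filing on October 29, 1993 is after that date.

No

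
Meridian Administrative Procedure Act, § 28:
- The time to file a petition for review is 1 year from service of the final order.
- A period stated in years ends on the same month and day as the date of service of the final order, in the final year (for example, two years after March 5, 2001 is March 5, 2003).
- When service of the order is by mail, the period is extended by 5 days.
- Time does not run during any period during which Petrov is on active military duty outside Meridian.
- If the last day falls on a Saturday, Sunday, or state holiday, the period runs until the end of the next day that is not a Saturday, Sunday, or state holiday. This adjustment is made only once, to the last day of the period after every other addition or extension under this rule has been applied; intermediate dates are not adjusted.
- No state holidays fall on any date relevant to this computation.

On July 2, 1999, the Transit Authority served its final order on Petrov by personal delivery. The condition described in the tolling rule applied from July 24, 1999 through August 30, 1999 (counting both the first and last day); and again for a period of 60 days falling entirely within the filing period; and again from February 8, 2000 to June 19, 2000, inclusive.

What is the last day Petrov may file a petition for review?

February 19, 2001

1 year after July 2, 1999 is July 2, 2000.
Service was not by mail, so no mail extension applies.
From July 24, 1999 through August 30, 1999 inclusive is 38 days; tolling adds 38 days: July 2, 2000 + 38 days = August 9, 2000.
Tolling adds 60 days: August 9, 2000 + 60 days = October 8, 2000.
From February 8, 2000 through June 19, 2000 inclusive is 133 days; tolling adds 133 days: October 8, 2000 + 133 days = February 18, 2001.
February 18, 2001 is Sunday. The next qualifying day is February 19, 2001.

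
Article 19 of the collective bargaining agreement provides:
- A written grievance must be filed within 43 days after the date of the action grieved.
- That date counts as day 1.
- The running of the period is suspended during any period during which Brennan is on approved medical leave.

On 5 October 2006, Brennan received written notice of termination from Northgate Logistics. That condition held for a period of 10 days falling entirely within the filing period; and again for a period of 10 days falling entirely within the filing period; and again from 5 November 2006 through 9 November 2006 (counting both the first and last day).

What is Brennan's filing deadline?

Counting 5 October 2006 as day 1, day 43 is November 16, 2006.
Tolling adds 10 days: November 16, 2006 + 10 days = November 26, 2006.
Tolling adds 10 days: November 26, 2006 + 10 days = December 6, 2006.
From November 5, 2006 through November 9, 2006 inclusive is 5 days; tolling adds 5 days: December 6, 2006 + 5 days = December 11, 2006.

December 11, 2006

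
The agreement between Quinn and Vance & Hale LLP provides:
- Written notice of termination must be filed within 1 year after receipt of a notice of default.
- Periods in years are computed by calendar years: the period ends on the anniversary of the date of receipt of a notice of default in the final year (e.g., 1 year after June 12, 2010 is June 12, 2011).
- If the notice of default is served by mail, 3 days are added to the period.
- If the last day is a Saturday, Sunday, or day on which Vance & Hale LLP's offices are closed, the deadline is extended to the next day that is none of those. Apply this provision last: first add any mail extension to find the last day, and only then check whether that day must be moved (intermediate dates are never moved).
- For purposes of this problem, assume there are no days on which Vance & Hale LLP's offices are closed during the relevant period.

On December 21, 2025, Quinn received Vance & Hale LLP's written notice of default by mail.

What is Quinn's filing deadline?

1 year after December 21, 2025 is December 21, 2026.
Service was by mail, adding 3 days: December 21, 2026 + 3 days = December 24, 2026.
December 24, 2026 is a Thursday and not a day on which Vance & Hale LLP's offices are closed, so no extension applies.

December 24, 2026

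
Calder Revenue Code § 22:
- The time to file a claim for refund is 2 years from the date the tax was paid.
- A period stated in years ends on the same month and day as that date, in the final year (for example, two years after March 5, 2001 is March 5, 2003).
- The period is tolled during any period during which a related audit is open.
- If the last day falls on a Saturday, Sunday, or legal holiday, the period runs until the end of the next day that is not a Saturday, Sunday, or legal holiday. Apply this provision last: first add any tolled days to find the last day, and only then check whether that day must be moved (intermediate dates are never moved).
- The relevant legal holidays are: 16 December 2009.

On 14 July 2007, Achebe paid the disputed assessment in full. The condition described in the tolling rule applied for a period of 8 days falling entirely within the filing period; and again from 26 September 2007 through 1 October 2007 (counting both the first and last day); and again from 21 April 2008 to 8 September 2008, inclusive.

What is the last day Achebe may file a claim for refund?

2 years after 14 July 2007 is July 14, 2009.
Tolling adds 8 days: July 14, 2009 + 8 days = July 22, 2009.
From September 26, 2007 through October 1, 2007 inclusive is 6 days; tolling adds 6 days: July 22, 2009 + 6 days = July 28, 2009.
From April 21, 2008 through September 8, 2008 inclusive is 141 days; tolling adds 141 days: July 28, 2009 + 141 days = December 16, 2009.
December 16, 2009 is a listed holiday. The next qualifying day is December 17, 2009.

December 17, 2009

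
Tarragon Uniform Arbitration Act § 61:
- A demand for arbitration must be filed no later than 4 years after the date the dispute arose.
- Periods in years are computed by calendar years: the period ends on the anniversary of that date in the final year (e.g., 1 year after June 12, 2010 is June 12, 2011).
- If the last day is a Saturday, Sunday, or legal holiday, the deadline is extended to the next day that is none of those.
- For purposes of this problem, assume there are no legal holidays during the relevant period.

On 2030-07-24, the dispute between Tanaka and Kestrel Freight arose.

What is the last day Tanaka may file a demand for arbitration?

July 24, 2034

4 years after 2030-07-24 is July 24, 2034.
July 24, 2034 is a Monday and not a legal holiday, so no extension applies.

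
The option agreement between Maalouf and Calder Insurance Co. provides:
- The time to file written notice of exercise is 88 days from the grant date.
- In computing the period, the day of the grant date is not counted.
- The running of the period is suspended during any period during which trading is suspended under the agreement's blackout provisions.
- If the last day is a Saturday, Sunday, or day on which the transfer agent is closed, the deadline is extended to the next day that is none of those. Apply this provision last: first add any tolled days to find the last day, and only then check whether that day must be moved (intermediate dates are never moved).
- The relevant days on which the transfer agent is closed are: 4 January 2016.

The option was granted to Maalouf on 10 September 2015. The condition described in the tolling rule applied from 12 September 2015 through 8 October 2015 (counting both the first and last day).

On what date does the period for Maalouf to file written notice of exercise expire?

January 5, 2016

88 days after 10 September 2015 is December 7, 2015.
From September 12, 2015 through October 8, 2015 inclusive is 27 days; tolling adds 27 days: December 7, 2015 + 27 days = January 3, 2016.
January 3, 2016 is Sunday; January 4, 2016 is a listed holiday. The next qualifying day is January 5, 2016.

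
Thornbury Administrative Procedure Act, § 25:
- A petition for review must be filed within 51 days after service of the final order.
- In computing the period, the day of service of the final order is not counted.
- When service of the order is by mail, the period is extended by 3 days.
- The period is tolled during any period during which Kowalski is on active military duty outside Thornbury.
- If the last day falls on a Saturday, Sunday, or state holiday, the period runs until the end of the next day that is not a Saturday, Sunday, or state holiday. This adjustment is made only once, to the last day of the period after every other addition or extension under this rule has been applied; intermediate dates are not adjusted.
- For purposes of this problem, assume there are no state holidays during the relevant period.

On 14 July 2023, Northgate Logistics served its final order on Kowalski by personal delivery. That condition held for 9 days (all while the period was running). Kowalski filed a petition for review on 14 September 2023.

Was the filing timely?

51 days after 14 July 2023 is September 3, 2023.
Service was not by mail, so no mail extension applies.
Tolling adds 9 days: September 3, 2023 + 9 days = September 12, 2023.
September 12, 2023 is a Tuesday and not a state holiday, so no extension applies.
The deadline is September 12, 2023; the filing on September 14, 2023 is after that date.

No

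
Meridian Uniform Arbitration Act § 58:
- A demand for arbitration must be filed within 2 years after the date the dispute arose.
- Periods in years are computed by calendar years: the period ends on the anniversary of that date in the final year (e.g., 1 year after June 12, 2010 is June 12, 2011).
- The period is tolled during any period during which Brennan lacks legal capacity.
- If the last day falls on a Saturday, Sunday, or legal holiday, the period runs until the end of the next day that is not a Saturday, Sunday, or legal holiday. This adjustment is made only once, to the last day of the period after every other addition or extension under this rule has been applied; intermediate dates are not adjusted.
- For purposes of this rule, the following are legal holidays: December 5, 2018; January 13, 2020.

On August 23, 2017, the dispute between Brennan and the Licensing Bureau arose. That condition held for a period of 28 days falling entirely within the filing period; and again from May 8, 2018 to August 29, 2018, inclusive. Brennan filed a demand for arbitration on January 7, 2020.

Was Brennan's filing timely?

2 years after August 23, 2017 is August 23, 2019.
Tolling adds 28 days: August 23, 2019 + 28 days = September 20, 2019.
From May 8, 2018 through August 29, 2018 inclusive is 114 days; tolling adds 114 days: September 20, 2019 + 114 days = January 12, 2020.
January 12, 2020 is Sunday; January 13, 2020 is a listed holiday. The next qualifying day is January 14, 2020.
The deadline is January 14, 2020; the filing on January 7, 2020 is on or before that date.

Yes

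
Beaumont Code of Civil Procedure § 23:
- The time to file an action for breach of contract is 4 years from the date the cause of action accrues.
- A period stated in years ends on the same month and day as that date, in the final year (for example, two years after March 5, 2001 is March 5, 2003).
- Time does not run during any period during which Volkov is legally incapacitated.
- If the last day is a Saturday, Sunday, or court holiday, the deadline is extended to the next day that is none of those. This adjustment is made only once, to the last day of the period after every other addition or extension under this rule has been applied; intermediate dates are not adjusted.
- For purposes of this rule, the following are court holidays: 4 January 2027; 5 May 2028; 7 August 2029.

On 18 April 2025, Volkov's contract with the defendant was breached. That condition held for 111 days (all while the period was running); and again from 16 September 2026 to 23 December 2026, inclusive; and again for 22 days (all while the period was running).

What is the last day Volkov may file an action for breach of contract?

December 6, 2029

4 years after 18 April 2025 is April 18, 2029.
Tolling adds 111 days: April 18, 2029 + 111 days = August 7, 2029.
From September 16, 2026 through December 23, 2026 inclusive is 99 days; tolling adds 99 days: August 7, 2029 + 99 days = November 14, 2029.
Tolling adds 22 days: November 14, 2029 + 22 days = December 6, 2029.
December 6, 2029 is a Thursday and not a court holiday, so no extension applies.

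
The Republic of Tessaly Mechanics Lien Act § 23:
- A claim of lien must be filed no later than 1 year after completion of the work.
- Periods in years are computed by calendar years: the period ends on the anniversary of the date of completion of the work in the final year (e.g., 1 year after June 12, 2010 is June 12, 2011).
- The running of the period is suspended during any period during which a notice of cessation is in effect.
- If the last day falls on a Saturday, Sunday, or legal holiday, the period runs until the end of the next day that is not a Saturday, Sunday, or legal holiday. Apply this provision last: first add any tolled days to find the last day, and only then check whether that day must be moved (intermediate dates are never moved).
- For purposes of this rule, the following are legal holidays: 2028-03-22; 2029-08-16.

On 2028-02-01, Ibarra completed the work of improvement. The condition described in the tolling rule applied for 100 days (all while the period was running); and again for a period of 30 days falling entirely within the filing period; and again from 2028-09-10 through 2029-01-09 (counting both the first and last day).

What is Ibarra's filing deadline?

1 year after 2028-02-01 is February 1, 2029.
Tolling adds 100 days: February 1, 2029 + 100 days = May 12, 2029.
Tolling adds 30 days: May 12, 2029 + 30 days = June 11, 2029.
From September 10, 2028 through January 9, 2029 inclusive is 122 days; tolling adds 122 days: June 11, 2029 + 122 days = October 11, 2029.
October 11, 2029 is a Thursday and not a legal holiday, so no extension applies.

October 11, 2029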